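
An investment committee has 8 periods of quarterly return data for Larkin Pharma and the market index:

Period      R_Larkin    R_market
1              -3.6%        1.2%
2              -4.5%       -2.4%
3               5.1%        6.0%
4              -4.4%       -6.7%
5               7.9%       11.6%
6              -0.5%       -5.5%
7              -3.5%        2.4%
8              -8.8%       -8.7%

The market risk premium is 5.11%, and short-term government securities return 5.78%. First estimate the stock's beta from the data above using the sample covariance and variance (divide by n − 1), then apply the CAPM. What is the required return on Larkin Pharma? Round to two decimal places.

9.24%

Mean R_i = (-3.6 − 4.5 + 5.1 − 4.4 + 7.9 − 0.5 − 3.5 − 8.8) / 8 = -1.5375%
Mean R_m = (1.2 − 2.4 + 6.0 − 6.7 + 11.6 − 5.5 + 2.4 − 8.7) / 8 = -0.2625%
Σ(R_i − R̄_i)(R_m − R̄_m) = 225.8813  ⇒  Cov = 225.8813 / 7 = 32.2688
Σ(R_m − R̄_m)² = 333.7988  ⇒  Var(R_m) = 333.7988 / 7 = 47.6855
β = Cov / Var(R_m) = 32.2688 / 47.6855 = 0.6767
E(R) = R_f + β × MRP = 5.78% + 0.6767 × 5.11% = 9.24%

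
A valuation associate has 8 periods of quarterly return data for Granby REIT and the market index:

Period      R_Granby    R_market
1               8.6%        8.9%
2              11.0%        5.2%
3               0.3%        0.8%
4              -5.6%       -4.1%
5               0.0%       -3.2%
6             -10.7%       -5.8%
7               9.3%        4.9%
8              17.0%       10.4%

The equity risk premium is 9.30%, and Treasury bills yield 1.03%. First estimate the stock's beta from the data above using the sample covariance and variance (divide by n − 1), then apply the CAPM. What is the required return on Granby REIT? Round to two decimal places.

Mean R_i = (8.6 + 11.0 + 0.3 − 5.6 + 0.0 − 10.7 + 9.3 + 17.0) / 8 = 3.7375%
Mean R_m = (8.9 + 5.2 + 0.8 − 4.1 − 3.2 − 5.8 + 4.9 + 10.4) / 8 = 2.1375%
Σ(R_i − R̄_i)(R_m − R̄_m) = 377.4588  ⇒  Cov = 377.4588 / 7 = 53.9227
Σ(R_m − R̄_m)² = 263.1988  ⇒  Var(R_m) = 263.1988 / 7 = 37.5998
β = Cov / Var(R_m) = 53.9227 / 37.5998 = 1.4341
E(R) = R_f + β × MRP = 1.03% + 1.4341 × 9.30% = 14.37%

14.37%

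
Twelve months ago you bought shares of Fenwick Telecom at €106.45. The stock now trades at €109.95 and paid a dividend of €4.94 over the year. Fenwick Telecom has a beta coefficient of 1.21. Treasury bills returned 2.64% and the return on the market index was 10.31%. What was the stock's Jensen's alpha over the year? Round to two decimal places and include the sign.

Realised HPR = (P1 + D1 − P0) / P0 = (109.95 + 4.94 − 106.45) / 106.45 = 8.44 / 106.45 = 7.9286%
MRP = 10.31% − 2.64% = 7.67%
CAPM required = R_f + β·MRP = 2.64% + 1.21 × 7.67% = 11.9207%
α = realised − required = 7.9286% − 11.9207% = -3.99%

-3.99%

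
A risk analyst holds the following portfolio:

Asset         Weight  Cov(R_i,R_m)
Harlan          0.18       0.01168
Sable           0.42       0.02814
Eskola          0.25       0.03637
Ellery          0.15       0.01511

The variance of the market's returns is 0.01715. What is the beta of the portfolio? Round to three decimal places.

β_Harlan = 0.01168 / 0.01715 = 0.6810
β_Sable = 0.02814 / 0.01715 = 1.6408
β_Eskola = 0.03637 / 0.01715 = 2.1207
β_Ellery = 0.01511 / 0.01715 = 0.8810
β_P = Σ w_i β_i = 0.18×0.6810 + 0.42×1.6408 + 0.25×2.1207 + 0.15×0.8810 = 1.4740

1.474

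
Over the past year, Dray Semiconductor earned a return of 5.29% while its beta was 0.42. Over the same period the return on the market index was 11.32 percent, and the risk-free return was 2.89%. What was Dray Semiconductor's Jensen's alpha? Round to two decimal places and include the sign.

Market excess return = 11.32% − 2.89% = 8.43%
CAPM benchmark = R_f + β(R_m − R_f) = 2.89% + 0.42 × 8.43% = 6.4306%
α = actual − benchmark = 5.29% − 6.4306% = -1.14%

-1.14%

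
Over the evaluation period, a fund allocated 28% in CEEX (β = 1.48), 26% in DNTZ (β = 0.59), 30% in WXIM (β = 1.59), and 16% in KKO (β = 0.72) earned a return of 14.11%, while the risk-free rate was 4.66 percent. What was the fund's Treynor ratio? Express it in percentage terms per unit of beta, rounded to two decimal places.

β_P = 0.28×1.48 + 0.26×0.59 + 0.30×1.59 + 0.16×0.72 = 1.1600
Treynor = (R_P − R_f) / β_P = (14.11% − 4.66%) / 1.1600 = 9.45% / 1.1600 = 8.15%

8.15%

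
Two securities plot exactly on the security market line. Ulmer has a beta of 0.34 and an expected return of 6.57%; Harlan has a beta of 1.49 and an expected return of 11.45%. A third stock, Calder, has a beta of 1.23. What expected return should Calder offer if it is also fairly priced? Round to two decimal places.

MRP (SML slope) = (11.45% − 6.57%) / (1.49 − 0.34) = 4.88% / 1.15 = 4.2435%
R_f (intercept) = 6.57% − 0.34 × 4.2435% = 5.1272%
E(R_Calder) = R_f + β × MRP = 5.1272% + 1.23 × 4.2435% = 10.35%

10.35%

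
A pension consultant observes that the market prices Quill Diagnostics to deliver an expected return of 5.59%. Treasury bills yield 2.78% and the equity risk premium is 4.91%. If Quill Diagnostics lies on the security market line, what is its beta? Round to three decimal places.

β = (E(R) − R_f) / MRP = (5.59% − 2.78%) / 4.91% = 2.81% / 4.91% = 0.572

0.572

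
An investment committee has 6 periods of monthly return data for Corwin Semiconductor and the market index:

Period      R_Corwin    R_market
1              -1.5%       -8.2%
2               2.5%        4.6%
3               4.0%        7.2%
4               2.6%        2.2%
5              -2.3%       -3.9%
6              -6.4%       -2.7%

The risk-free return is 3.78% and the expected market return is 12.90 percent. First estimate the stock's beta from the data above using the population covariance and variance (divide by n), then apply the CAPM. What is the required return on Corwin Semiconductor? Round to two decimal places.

8.38%

Mean R_i = (-1.5 + 2.5 + 4.0 + 2.6 − 2.3 − 6.4) / 6 = -0.1833%
Mean R_m = (-8.2 + 4.6 + 7.2 + 2.2 − 3.9 − 2.7) / 6 = -0.1333%
Σ(R_i − R̄_i)(R_m − R̄_m) = 84.4233  ⇒  Cov = 84.4233 / 6 = 14.0706
Σ(R_m − R̄_m)² = 167.4733  ⇒  Var(R_m) = 167.4733 / 6 = 27.9122
β = Cov / Var(R_m) = 14.0706 / 27.9122 = 0.5041
MRP = 12.90% − 3.78% = 9.12%
E(R) = R_f + β × MRP = 3.78% + 0.5041 × 9.12% = 8.38%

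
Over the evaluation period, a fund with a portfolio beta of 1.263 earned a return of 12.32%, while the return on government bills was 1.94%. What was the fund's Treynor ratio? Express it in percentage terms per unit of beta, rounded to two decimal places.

Treynor = (R_P − R_f) / β_P = (12.32% − 1.94%) / 1.2630 = 10.38% / 1.2630 = 8.22%

8.22%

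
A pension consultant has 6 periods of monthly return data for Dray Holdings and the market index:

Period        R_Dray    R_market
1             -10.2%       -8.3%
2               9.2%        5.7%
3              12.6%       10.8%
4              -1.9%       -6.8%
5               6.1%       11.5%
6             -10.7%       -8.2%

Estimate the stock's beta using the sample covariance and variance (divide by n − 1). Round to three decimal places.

Mean R_i = (-10.2 + 9.2 + 12.6 − 1.9 + 6.1 − 10.7) / 6 = 0.8500%
Mean R_m = (-8.3 + 5.7 + 10.8 − 6.8 + 11.5 − 8.2) / 6 = 0.7833%
Σ(R_i − R̄_i)(R_m − R̄_m) = 439.9950  ⇒  Cov = 439.9950 / 5 = 87.9990
Σ(R_m − R̄_m)² = 460.0683  ⇒  Var(R_m) = 460.0683 / 5 = 92.0137
β = Cov / Var(R_m) = 87.9990 / 92.0137 = 0.9564

0.956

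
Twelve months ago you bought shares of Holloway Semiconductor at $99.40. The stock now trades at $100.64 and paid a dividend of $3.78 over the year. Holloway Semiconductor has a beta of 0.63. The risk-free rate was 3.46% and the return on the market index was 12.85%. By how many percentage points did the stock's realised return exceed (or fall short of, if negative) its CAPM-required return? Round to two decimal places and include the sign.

-4.33%

Realised HPR = (P1 + D1 − P0) / P0 = (100.64 + 3.78 − 99.40) / 99.40 = 5.02 / 99.40 = 5.0503%
MRP = 12.85% − 3.46% = 9.39%
CAPM required = R_f + β·MRP = 3.46% + 0.63 × 9.39% = 9.3757%
α = realised − required = 5.0503% − 9.3757% = -4.33%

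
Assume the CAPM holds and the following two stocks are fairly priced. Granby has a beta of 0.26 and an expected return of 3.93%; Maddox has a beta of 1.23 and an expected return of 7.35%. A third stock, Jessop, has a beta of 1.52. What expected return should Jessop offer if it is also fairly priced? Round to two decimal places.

MRP (SML slope) = (7.35% − 3.93%) / (1.23 − 0.26) = 3.42% / 0.97 = 3.5258%
R_f (intercept) = 3.93% − 0.26 × 3.5258% = 3.0133%
E(R_Jessop) = R_f + β × MRP = 3.0133% + 1.52 × 3.5258% = 8.37%

8.37%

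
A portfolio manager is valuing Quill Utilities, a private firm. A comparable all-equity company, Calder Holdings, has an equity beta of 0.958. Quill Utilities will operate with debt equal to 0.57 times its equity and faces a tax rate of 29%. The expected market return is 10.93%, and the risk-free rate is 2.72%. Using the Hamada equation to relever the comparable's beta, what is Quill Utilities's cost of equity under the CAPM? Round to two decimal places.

β_L = β_U × [1 + (1 − t)(D/E)] = 0.958 × [1 + (1 − 0.29) × 0.57]
    = 0.958 × [1 + 0.71 × 0.57] = 0.958 × 1.4047 = 1.3457
MRP = 10.93% − 2.72% = 8.21%
E(R) = R_f + β_L × MRP = 2.72% + 1.3457 × 8.21% = 13.77%

13.77%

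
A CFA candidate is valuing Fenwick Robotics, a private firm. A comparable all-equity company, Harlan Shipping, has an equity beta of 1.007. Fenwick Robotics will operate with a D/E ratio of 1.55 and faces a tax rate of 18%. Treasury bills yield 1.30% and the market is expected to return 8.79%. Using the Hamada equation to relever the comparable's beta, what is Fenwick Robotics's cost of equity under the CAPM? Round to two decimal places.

18.43%

β_L = β_U × [1 + (1 − t)(D/E)] = 1.007 × [1 + (1 − 0.18) × 1.55]
    = 1.007 × [1 + 0.82 × 1.55] = 1.007 × 2.2710 = 2.2869
MRP = 8.79% − 1.30% = 7.49%
E(R) = R_f + β_L × MRP = 1.30% + 2.2869 × 7.49% = 18.43%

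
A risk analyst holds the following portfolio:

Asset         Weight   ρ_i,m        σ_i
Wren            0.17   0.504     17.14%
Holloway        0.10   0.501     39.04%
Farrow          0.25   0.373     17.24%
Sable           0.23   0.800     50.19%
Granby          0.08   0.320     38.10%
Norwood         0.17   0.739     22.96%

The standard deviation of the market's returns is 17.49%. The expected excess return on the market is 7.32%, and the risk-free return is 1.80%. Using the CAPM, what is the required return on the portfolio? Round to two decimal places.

β_Wren = 0.504 × 17.14% / 17.49% = 0.4939
β_Holloway = 0.501 × 39.04% / 17.49% = 1.1183
β_Farrow = 0.373 × 17.24% / 17.49% = 0.3677
β_Sable = 0.800 × 50.19% / 17.49% = 2.2957
β_Granby = 0.320 × 38.10% / 17.49% = 0.6971
β_Norwood = 0.739 × 22.96% / 17.49% = 0.9701
β_P = Σ w_i β_i = 0.17×0.4939 + 0.10×1.1183 + 0.25×0.3677 + 0.23×2.2957 + 0.08×0.6971 + 0.17×0.9701 = 1.0364
E(R_P) = R_f + β_P × MRP = 1.80% + 1.0364 × 7.32% = 9.39%

9.39%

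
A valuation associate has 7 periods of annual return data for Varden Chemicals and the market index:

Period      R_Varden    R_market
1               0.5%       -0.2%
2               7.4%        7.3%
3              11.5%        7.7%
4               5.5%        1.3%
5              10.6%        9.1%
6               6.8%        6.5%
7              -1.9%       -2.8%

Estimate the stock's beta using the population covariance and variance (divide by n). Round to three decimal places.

Mean R_i = (0.5 + 7.4 + 11.5 + 5.5 + 10.6 + 6.8 − 1.9) / 7 = 5.7714%
Mean R_m = (-0.2 + 7.3 + 7.7 + 1.3 + 9.1 + 6.5 − 2.8) / 7 = 4.1286%
Σ(R_i − R̄_i)(R_m − R̄_m) = 128.8057  ⇒  Cov = 128.8057 / 7 = 18.4008
Σ(R_m − R̄_m)² = 127.8943  ⇒  Var(R_m) = 127.8943 / 7 = 18.2706
β = Cov / Var(R_m) = 18.4008 / 18.2706 = 1.0071

1.007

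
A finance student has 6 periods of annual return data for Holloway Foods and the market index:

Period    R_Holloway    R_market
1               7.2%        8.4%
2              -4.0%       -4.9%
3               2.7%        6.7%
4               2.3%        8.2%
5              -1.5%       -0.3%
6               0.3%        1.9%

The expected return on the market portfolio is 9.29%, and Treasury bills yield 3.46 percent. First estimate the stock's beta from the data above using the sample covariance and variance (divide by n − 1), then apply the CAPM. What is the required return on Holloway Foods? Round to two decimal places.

7.30%

Mean R_i = (7.2 − 4.0 + 2.7 + 2.3 − 1.5 + 0.3) / 6 = 1.1667%
Mean R_m = (8.4 − 4.9 + 6.7 + 8.2 − 0.3 + 1.9) / 6 = 3.3333%
Σ(R_i − R̄_i)(R_m − R̄_m) = 94.7167  ⇒  Cov = 94.7167 / 5 = 18.9433
Σ(R_m − R̄_m)² = 143.7333  ⇒  Var(R_m) = 143.7333 / 5 = 28.7467
β = Cov / Var(R_m) = 18.9433 / 28.7467 = 0.6590
MRP = 9.29% − 3.46% = 5.83%
E(R) = R_f + β × MRP = 3.46% + 0.6590 × 5.83% = 7.30%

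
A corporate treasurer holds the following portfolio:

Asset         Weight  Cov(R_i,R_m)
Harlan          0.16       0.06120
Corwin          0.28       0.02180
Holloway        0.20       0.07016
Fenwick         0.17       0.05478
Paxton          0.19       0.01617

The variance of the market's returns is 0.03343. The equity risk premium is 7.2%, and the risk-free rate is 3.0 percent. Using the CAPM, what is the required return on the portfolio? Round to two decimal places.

β_Harlan = 0.06120 / 0.03343 = 1.8307
β_Corwin = 0.02180 / 0.03343 = 0.6521
β_Holloway = 0.07016 / 0.03343 = 2.0987
β_Fenwick = 0.05478 / 0.03343 = 1.6386
β_Paxton = 0.01617 / 0.03343 = 0.4837
β_P = Σ w_i β_i = 0.16×1.8307 + 0.28×0.6521 + 0.20×2.0987 + 0.17×1.6386 + 0.19×0.4837 = 1.2657
E(R_P) = R_f + β_P × MRP = 3.0% + 1.2657 × 7.2% = 12.11%

12.11%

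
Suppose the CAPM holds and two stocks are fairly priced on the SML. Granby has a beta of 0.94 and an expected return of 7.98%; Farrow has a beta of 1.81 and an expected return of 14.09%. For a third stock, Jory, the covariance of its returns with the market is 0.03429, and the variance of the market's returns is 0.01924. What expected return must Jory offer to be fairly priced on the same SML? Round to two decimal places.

MRP = (14.09% − 7.98%) / (1.81 − 0.94) = 7.0230%
R_f = 7.98% − 0.94 × 7.0230% = 1.3784%
β_Jory = Cov / Var(R_m) = 0.03429 / 0.01924 = 1.7822
E(R_Jory) = R_f + β × MRP = 1.3784% + 1.7822 × 7.0230% = 13.89%

13.89%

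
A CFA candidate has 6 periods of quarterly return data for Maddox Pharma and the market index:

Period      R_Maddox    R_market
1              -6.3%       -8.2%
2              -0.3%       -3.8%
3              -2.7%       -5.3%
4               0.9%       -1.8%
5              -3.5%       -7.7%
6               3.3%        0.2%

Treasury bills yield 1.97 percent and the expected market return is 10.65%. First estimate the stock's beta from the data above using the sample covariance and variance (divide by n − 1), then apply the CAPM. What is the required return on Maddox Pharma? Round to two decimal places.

10.74%

Mean R_i = (-6.3 − 0.3 − 2.7 + 0.9 − 3.5 + 3.3) / 6 = -1.4333%
Mean R_m = (-8.2 − 3.8 − 5.3 − 1.8 − 7.7 + 0.2) / 6 = -4.4333%
Σ(R_i − R̄_i)(R_m − R̄_m) = 54.9733  ⇒  Cov = 54.9733 / 5 = 10.9947
Σ(R_m − R̄_m)² = 54.4133  ⇒  Var(R_m) = 54.4133 / 5 = 10.8827
β = Cov / Var(R_m) = 10.9947 / 10.8827 = 1.0103
MRP = 10.65% − 1.97% = 8.68%
E(R) = R_f + β × MRP = 1.97% + 1.0103 × 8.68% = 10.74%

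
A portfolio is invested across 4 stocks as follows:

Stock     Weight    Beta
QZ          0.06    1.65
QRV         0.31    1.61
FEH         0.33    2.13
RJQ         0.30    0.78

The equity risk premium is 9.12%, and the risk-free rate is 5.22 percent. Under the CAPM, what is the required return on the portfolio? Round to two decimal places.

19.22%

β_P = Σ w_i β_i = 0.06×1.65 + 0.31×1.61 + 0.33×2.13 + 0.30×0.78 = 1.5350
E(R_P) = R_f + β_P × MRP = 5.22% + 1.5350 × 9.12% = 19.22%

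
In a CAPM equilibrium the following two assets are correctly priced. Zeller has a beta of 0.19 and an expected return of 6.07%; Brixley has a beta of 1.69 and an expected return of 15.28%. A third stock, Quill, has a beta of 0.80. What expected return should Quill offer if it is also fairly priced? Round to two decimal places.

9.82%

MRP (SML slope) = (15.28% − 6.07%) / (1.69 − 0.19) = 9.21% / 1.50 = 6.1400%
R_f (intercept) = 6.07% − 0.19 × 6.1400% = 4.9034%
E(R_Quill) = R_f + β × MRP = 4.9034% + 0.80 × 6.1400% = 9.82%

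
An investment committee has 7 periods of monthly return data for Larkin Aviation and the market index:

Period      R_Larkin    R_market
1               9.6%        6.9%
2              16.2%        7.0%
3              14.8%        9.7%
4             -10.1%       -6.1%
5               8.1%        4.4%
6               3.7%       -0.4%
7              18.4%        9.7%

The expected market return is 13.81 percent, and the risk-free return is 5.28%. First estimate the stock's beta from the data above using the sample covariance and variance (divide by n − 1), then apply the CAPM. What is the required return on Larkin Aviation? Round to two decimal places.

19.05%

Mean R_i = (9.6 + 16.2 + 14.8 − 10.1 + 8.1 + 3.7 + 18.4) / 7 = 8.6714%
Mean R_m = (6.9 + 7.0 + 9.7 − 6.1 + 4.4 − 0.4 + 9.7) / 7 = 4.4571%
Σ(R_i − R̄_i)(R_m − R̄_m) = 326.9014  ⇒  Cov = 326.9014 / 6 = 54.4836
Σ(R_m − R̄_m)² = 202.4571  ⇒  Var(R_m) = 202.4571 / 6 = 33.7429
β = Cov / Var(R_m) = 54.4836 / 33.7429 = 1.6147
MRP = 13.81% − 5.28% = 8.53%
E(R) = R_f + β × MRP = 5.28% + 1.6147 × 8.53% = 19.05%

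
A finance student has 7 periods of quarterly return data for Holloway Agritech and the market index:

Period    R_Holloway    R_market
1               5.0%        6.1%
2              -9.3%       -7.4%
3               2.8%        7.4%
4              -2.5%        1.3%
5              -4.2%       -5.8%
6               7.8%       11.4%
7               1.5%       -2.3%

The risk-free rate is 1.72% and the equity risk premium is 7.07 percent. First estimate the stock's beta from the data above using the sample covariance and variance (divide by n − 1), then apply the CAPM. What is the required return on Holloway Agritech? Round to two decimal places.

Mean R_i = (5.0 − 9.3 + 2.8 − 2.5 − 4.2 + 7.8 + 1.5) / 7 = 0.1571%
Mean R_m = (6.1 − 7.4 + 7.4 + 1.3 − 5.8 + 11.4 − 2.3) / 7 = 1.5286%
Σ(R_i − R̄_i)(R_m − R̄_m) = 224.9386  ⇒  Cov = 224.9386 / 6 = 37.4898
Σ(R_m − R̄_m)² = 300.9543  ⇒  Var(R_m) = 300.9543 / 6 = 50.1591
β = Cov / Var(R_m) = 37.4898 / 50.1591 = 0.7474
E(R) = R_f + β × MRP = 1.72% + 0.7474 × 7.07% = 7.00%

7.00%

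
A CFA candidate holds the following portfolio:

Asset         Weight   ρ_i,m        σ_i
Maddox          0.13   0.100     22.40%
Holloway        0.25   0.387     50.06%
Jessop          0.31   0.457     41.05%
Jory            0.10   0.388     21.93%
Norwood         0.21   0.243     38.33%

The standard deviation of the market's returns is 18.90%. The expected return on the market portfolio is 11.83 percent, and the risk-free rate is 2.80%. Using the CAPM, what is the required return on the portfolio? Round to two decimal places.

9.37%

β_Maddox = 0.100 × 22.40% / 18.90% = 0.1185
β_Holloway = 0.387 × 50.06% / 18.90% = 1.0250
β_Jessop = 0.457 × 41.05% / 18.90% = 0.9926
β_Jory = 0.388 × 21.93% / 18.90% = 0.4502
β_Norwood = 0.243 × 38.33% / 18.90% = 0.4928
β_P = Σ w_i β_i = 0.13×0.1185 + 0.25×1.0250 + 0.31×0.9926 + 0.10×0.4502 + 0.21×0.4928 = 0.7279
MRP = 11.83% − 2.80% = 9.03%
E(R_P) = R_f + β_P × MRP = 2.80% + 0.7279 × 9.03% = 9.37%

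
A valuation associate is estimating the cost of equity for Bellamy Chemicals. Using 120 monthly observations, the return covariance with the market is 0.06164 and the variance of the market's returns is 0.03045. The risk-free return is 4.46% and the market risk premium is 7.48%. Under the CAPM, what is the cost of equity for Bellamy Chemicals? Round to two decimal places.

β = Cov(R_i, R_m) / Var(R_m) = 0.06164 / 0.03045 = 2.0243
E(R) = R_f + β × MRP = 4.46% + 2.0243 × 7.48% = 19.60%

19.60%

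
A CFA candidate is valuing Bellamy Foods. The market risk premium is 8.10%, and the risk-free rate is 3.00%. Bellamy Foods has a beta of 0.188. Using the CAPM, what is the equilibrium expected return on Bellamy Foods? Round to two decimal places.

4.52%

E(R) = R_f + β × MRP = 3.00% + 0.188 × 8.10% = 4.52%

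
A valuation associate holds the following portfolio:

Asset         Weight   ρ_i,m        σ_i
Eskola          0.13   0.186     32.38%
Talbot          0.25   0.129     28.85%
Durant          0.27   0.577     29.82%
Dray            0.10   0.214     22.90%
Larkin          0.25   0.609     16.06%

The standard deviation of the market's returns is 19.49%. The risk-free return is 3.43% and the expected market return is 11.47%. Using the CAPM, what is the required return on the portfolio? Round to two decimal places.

β_Eskola = 0.186 × 32.38% / 19.49% = 0.3090
β_Talbot = 0.129 × 28.85% / 19.49% = 0.1910
β_Durant = 0.577 × 29.82% / 19.49% = 0.8828
β_Dray = 0.214 × 22.90% / 19.49% = 0.2514
β_Larkin = 0.609 × 16.06% / 19.49% = 0.5018
β_P = Σ w_i β_i = 0.13×0.3090 + 0.25×0.1910 + 0.27×0.8828 + 0.10×0.2514 + 0.25×0.5018 = 0.4769
MRP = 11.47% − 3.43% = 8.04%
E(R_P) = R_f + β_P × MRP = 3.43% + 0.4769 × 8.04% = 7.26%

7.26%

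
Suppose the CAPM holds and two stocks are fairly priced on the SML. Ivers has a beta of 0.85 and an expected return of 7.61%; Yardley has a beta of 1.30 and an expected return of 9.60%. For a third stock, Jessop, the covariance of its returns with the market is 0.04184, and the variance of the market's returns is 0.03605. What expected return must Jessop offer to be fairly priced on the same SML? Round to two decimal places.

MRP = (9.60% − 7.61%) / (1.30 − 0.85) = 4.4222%
R_f = 7.61% − 0.85 × 4.4222% = 3.8511%
β_Jessop = Cov / Var(R_m) = 0.04184 / 0.03605 = 1.1606
E(R_Jessop) = R_f + β × MRP = 3.8511% + 1.1606 × 4.4222% = 8.98%

8.98%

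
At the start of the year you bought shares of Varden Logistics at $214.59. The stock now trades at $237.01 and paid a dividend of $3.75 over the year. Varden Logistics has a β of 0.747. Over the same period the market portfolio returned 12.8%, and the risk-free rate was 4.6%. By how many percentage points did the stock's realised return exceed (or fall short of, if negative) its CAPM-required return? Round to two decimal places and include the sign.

+1.47%

Realised HPR = (P1 + D1 − P0) / P0 = (237.01 + 3.75 − 214.59) / 214.59 = 26.17 / 214.59 = 12.1953%
MRP = 12.8% − 4.6% = 8.20%
CAPM required = R_f + β·MRP = 4.6% + 0.747 × 8.2% = 10.7254%
α = realised − required = 12.1953% − 10.7254% = +1.47%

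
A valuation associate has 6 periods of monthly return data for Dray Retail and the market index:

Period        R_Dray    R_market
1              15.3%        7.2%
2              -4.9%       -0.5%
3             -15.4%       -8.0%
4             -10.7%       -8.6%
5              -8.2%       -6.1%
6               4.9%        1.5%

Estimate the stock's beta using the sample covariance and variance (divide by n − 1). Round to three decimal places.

1.745

Mean R_i = (15.3 − 4.9 − 15.4 − 10.7 − 8.2 + 4.9) / 6 = -3.1667%
Mean R_m = (7.2 − 0.5 − 8.0 − 8.6 − 6.1 + 1.5) / 6 = -2.4167%
Σ(R_i − R̄_i)(R_m − R̄_m) = 339.2833  ⇒  Cov = 339.2833 / 5 = 67.8567
Σ(R_m − R̄_m)² = 194.4683  ⇒  Var(R_m) = 194.4683 / 5 = 38.8937
β = Cov / Var(R_m) = 67.8567 / 38.8937 = 1.7447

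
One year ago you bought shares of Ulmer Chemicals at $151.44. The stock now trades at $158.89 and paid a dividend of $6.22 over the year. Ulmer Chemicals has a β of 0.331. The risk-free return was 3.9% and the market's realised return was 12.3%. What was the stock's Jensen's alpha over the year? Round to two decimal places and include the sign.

+2.35%

Realised HPR = (P1 + D1 − P0) / P0 = (158.89 + 6.22 − 151.44) / 151.44 = 13.67 / 151.44 = 9.0267%
MRP = 12.3% − 3.9% = 8.40%
CAPM required = R_f + β·MRP = 3.9% + 0.331 × 8.4% = 6.6804%
α = realised − required = 9.0267% − 6.6804% = +2.35%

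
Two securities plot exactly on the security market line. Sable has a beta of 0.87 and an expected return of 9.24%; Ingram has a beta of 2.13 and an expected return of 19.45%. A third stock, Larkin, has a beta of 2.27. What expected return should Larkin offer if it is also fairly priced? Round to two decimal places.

20.58%

MRP (SML slope) = (19.45% − 9.24%) / (2.13 − 0.87) = 10.21% / 1.26 = 8.1032%
R_f (intercept) = 9.24% − 0.87 × 8.1032% = 2.1902%
E(R_Larkin) = R_f + β × MRP = 2.1902% + 2.27 × 8.1032% = 20.58%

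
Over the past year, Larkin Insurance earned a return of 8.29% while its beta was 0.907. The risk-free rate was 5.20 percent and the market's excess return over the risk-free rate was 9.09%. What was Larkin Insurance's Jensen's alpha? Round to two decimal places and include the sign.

CAPM benchmark = R_f + β(R_m − R_f) = 5.20% + 0.907 × 9.09% = 13.44463%
α = actual − benchmark = 8.29% − 13.44463% = -5.15%

-5.15%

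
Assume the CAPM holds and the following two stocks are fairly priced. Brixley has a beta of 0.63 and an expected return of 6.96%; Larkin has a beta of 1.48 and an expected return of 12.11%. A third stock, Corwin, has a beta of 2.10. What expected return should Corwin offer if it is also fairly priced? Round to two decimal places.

15.87%

MRP (SML slope) = (12.11% − 6.96%) / (1.48 − 0.63) = 5.15% / 0.85 = 6.0588%
R_f (intercept) = 6.96% − 0.63 × 6.0588% = 3.1430%
E(R_Corwin) = R_f + β × MRP = 3.1430% + 2.10 × 6.0588% = 15.87%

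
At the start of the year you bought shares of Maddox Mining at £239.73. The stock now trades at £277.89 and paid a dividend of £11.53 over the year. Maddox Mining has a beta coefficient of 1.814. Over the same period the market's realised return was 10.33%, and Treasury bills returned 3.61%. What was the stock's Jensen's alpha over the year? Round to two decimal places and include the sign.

Realised HPR = (P1 + D1 − P0) / P0 = (277.89 + 11.53 − 239.73) / 239.73 = 49.69 / 239.73 = 20.7275%
MRP = 10.33% − 3.61% = 6.72%
CAPM required = R_f + β·MRP = 3.61% + 1.814 × 6.72% = 15.80008%
α = realised − required = 20.7275% − 15.80008% = +4.93%

+4.93%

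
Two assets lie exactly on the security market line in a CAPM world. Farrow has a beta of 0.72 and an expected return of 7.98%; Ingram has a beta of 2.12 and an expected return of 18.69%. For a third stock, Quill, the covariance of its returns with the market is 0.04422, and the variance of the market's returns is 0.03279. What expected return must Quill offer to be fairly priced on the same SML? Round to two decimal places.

MRP = (18.69% − 7.98%) / (2.12 − 0.72) = 7.6500%
R_f = 7.98% − 0.72 × 7.6500% = 2.4720%
β_Quill = Cov / Var(R_m) = 0.04422 / 0.03279 = 1.3486
E(R_Quill) = R_f + β × MRP = 2.4720% + 1.3486 × 7.6500% = 12.79%

12.79%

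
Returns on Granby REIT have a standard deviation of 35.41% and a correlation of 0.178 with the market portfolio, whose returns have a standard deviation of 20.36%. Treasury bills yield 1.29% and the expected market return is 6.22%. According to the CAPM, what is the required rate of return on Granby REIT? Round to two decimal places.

β = ρ × σ_i / σ_m = 0.178 × 35.41% / 20.36% = 0.3096
MRP = 6.22% − 1.29% = 4.93%
E(R) = 1.29% + 0.3096 × 4.93% = 2.82%

2.82%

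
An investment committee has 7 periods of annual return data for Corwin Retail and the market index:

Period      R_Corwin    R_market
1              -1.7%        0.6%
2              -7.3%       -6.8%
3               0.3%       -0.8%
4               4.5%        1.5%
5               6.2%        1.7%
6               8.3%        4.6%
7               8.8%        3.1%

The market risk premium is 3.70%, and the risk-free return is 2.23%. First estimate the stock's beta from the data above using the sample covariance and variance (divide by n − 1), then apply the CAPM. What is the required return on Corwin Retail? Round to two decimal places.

Mean R_i = (-1.7 − 7.3 + 0.3 + 4.5 + 6.2 + 8.3 + 8.8) / 7 = 2.7286%
Mean R_m = (0.6 − 6.8 − 0.8 + 1.5 + 1.7 + 4.6 + 3.1) / 7 = 0.5571%
Σ(R_i − R̄_i)(R_m − R̄_m) = 120.4886  ⇒  Cov = 120.4886 / 6 = 20.0814
Σ(R_m − R̄_m)² = 80.9771  ⇒  Var(R_m) = 80.9771 / 6 = 13.4962
β = Cov / Var(R_m) = 20.0814 / 13.4962 = 1.4879
E(R) = R_f + β × MRP = 2.23% + 1.4879 × 3.70% = 7.74%

7.74%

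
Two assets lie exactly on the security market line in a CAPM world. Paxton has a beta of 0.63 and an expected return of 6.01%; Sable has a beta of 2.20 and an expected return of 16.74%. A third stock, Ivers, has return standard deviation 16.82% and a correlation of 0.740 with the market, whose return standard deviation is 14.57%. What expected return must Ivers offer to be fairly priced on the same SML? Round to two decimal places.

MRP = (16.74% − 6.01%) / (2.20 − 0.63) = 6.8344%
R_f = 6.01% − 0.63 × 6.8344% = 1.7043%
β_Ivers = ρ·σ_i/σ_m = 0.740 × 16.82 / 14.57 = 0.8543
E(R_Ivers) = R_f + β × MRP = 1.7043% + 0.8543 × 6.8344% = 7.54%

7.54%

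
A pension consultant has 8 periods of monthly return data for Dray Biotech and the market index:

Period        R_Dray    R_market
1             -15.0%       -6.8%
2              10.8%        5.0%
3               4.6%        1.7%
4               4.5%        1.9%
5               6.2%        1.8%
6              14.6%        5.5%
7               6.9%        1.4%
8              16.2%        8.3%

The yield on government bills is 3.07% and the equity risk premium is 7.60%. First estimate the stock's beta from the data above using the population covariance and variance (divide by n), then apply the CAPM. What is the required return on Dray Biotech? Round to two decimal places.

Mean R_i = (-15.0 + 10.8 + 4.6 + 4.5 + 6.2 + 14.6 + 6.9 + 16.2) / 8 = 6.1000%
Mean R_m = (-6.8 + 5.0 + 1.7 + 1.9 + 1.8 + 5.5 + 1.4 + 8.3) / 8 = 2.3500%
Σ(R_i − R̄_i)(R_m − R̄_m) = 293.2700  ⇒  Cov = 293.2700 / 8 = 36.6588
Σ(R_m − R̄_m)² = 137.9000  ⇒  Var(R_m) = 137.9000 / 8 = 17.2375
β = Cov / Var(R_m) = 36.6588 / 17.2375 = 2.1267
E(R) = R_f + β × MRP = 3.07% + 2.1267 × 7.60% = 19.23%

19.23%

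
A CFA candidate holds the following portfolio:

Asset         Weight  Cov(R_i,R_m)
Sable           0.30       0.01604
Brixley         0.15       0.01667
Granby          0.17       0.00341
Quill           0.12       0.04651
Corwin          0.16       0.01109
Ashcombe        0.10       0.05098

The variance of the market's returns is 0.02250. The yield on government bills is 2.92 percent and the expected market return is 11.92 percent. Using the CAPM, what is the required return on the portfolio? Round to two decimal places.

11.06%

β_Sable = 0.01604 / 0.02250 = 0.7129
β_Brixley = 0.01667 / 0.02250 = 0.7409
β_Granby = 0.00341 / 0.02250 = 0.1516
β_Quill = 0.04651 / 0.02250 = 2.0671
β_Corwin = 0.01109 / 0.02250 = 0.4929
β_Ashcombe = 0.05098 / 0.02250 = 2.2658
β_P = Σ w_i β_i = 0.30×0.7129 + 0.15×0.7409 + 0.17×0.1516 + 0.12×2.0671 + 0.16×0.4929 + 0.10×2.2658 = 0.9043
MRP = 11.92% − 2.92% = 9.00%
E(R_P) = R_f + β_P × MRP = 2.92% + 0.9043 × 9.00% = 11.06%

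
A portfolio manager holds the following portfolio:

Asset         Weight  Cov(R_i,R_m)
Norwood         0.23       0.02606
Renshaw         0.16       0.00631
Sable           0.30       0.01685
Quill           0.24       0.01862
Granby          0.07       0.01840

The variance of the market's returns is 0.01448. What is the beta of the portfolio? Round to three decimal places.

1.230

β_Norwood = 0.02606 / 0.01448 = 1.7997
β_Renshaw = 0.00631 / 0.01448 = 0.4358
β_Sable = 0.01685 / 0.01448 = 1.1637
β_Quill = 0.01862 / 0.01448 = 1.2859
β_Granby = 0.01840 / 0.01448 = 1.2707
β_P = Σ w_i β_i = 0.23×1.7997 + 0.16×0.4358 + 0.30×1.1637 + 0.24×1.2859 + 0.07×1.2707 = 1.2303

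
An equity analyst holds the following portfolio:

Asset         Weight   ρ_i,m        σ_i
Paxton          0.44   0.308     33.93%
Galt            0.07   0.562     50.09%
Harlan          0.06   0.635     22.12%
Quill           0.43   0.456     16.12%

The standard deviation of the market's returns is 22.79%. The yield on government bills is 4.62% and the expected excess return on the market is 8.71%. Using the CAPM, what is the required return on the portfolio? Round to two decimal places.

8.66%

β_Paxton = 0.308 × 33.93% / 22.79% = 0.4586
β_Galt = 0.562 × 50.09% / 22.79% = 1.2352
β_Harlan = 0.635 × 22.12% / 22.79% = 0.6163
β_Quill = 0.456 × 16.12% / 22.79% = 0.3225
β_P = Σ w_i β_i = 0.44×0.4586 + 0.07×1.2352 + 0.06×0.6163 + 0.43×0.3225 = 0.4639
E(R_P) = R_f + β_P × MRP = 4.62% + 0.4639 × 8.71% = 8.66%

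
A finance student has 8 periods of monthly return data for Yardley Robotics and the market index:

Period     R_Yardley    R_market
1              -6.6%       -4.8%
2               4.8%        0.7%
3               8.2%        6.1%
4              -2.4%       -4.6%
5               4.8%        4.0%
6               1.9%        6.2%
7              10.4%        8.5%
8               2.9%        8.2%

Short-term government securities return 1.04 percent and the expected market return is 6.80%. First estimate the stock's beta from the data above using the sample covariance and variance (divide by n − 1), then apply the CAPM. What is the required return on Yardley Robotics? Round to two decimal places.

Mean R_i = (-6.6 + 4.8 + 8.2 − 2.4 + 4.8 + 1.9 + 10.4 + 2.9) / 8 = 3.0000%
Mean R_m = (-4.8 + 0.7 + 6.1 − 4.6 + 4.0 + 6.2 + 8.5 + 8.2) / 8 = 3.0375%
Σ(R_i − R̄_i)(R_m − R̄_m) = 166.3600  ⇒  Cov = 166.3600 / 7 = 23.7657
Σ(R_m − R̄_m)² = 202.0188  ⇒  Var(R_m) = 202.0188 / 7 = 28.8598
β = Cov / Var(R_m) = 23.7657 / 28.8598 = 0.8235
MRP = 6.80% − 1.04% = 5.76%
E(R) = R_f + β × MRP = 1.04% + 0.8235 × 5.76% = 5.78%

5.78%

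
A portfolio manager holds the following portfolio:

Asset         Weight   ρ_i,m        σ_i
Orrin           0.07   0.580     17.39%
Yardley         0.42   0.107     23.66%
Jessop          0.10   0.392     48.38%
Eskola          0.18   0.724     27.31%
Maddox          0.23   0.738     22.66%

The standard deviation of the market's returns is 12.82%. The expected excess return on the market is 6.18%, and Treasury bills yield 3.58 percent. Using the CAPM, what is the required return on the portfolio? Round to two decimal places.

8.92%

β_Orrin = 0.580 × 17.39% / 12.82% = 0.7868
β_Yardley = 0.107 × 23.66% / 12.82% = 0.1975
β_Jessop = 0.392 × 48.38% / 12.82% = 1.4793
β_Eskola = 0.724 × 27.31% / 12.82% = 1.5423
β_Maddox = 0.738 × 22.66% / 12.82% = 1.3045
β_P = Σ w_i β_i = 0.07×0.7868 + 0.42×0.1975 + 0.10×1.4793 + 0.18×1.5423 + 0.23×1.3045 = 0.8636
E(R_P) = R_f + β_P × MRP = 3.58% + 0.8636 × 6.18% = 8.92%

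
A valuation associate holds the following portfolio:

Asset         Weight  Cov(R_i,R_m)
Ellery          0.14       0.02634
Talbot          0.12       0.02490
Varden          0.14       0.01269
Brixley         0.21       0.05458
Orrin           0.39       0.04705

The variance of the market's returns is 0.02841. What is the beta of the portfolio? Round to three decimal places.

1.347

β_Ellery = 0.02634 / 0.02841 = 0.9271
β_Talbot = 0.02490 / 0.02841 = 0.8765
β_Varden = 0.01269 / 0.02841 = 0.4467
β_Brixley = 0.05458 / 0.02841 = 1.9212
β_Orrin = 0.04705 / 0.02841 = 1.6561
β_P = Σ w_i β_i = 0.14×0.9271 + 0.12×0.8765 + 0.14×0.4467 + 0.21×1.9212 + 0.39×1.6561 = 1.3468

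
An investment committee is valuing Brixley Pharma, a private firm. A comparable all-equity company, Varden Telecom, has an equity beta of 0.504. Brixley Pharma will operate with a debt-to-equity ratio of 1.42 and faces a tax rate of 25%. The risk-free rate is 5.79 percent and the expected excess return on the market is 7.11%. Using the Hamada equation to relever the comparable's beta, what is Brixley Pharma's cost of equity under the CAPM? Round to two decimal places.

13.19%

β_L = β_U × [1 + (1 − t)(D/E)] = 0.504 × [1 + (1 − 0.25) × 1.42]
    = 0.504 × [1 + 0.75 × 1.42] = 0.504 × 2.0650 = 1.0408
E(R) = R_f + β_L × MRP = 5.79% + 1.0408 × 7.11% = 13.19%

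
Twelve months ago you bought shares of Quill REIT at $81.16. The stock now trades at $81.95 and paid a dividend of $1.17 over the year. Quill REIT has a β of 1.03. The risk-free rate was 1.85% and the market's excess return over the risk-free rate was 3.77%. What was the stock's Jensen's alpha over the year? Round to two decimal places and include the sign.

-3.32%

Realised HPR = (P1 + D1 − P0) / P0 = (81.95 + 1.17 − 81.16) / 81.16 = 1.96 / 81.16 = 2.4150%
CAPM required = R_f + β·MRP = 1.85% + 1.03 × 3.77% = 5.7331%
α = realised − required = 2.4150% − 5.7331% = -3.32%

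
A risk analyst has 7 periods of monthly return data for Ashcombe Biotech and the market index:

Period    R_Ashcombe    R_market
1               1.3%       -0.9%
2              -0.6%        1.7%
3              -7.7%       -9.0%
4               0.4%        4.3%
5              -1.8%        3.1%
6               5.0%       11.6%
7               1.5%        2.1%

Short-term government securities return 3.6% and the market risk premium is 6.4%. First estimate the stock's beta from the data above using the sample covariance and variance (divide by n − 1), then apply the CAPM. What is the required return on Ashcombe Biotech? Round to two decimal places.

7.19%

Mean R_i = (1.3 − 0.6 − 7.7 + 0.4 − 1.8 + 5.0 + 1.5) / 7 = -0.2714%
Mean R_m = (-0.9 + 1.7 − 9.0 + 4.3 + 3.1 + 11.6 + 2.1) / 7 = 1.8429%
Σ(R_i − R̄_i)(R_m − R̄_m) = 127.9014  ⇒  Cov = 127.9014 / 6 = 21.3169
Σ(R_m − R̄_m)² = 227.9971  ⇒  Var(R_m) = 227.9971 / 6 = 37.9995
β = Cov / Var(R_m) = 21.3169 / 37.9995 = 0.5610
E(R) = R_f + β × MRP = 3.6% + 0.5610 × 6.4% = 7.19%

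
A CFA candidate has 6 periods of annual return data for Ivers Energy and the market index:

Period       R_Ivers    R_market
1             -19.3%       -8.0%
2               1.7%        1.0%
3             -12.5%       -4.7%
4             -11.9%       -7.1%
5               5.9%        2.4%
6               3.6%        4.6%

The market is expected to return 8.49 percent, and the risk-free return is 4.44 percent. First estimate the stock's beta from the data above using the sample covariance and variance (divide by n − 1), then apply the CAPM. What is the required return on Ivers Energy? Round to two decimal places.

12.07%

Mean R_i = (-19.3 + 1.7 − 12.5 − 11.9 + 5.9 + 3.6) / 6 = -5.4167%
Mean R_m = (-8.0 + 1.0 − 4.7 − 7.1 + 2.4 + 4.6) / 6 = -1.9667%
Σ(R_i − R̄_i)(R_m − R̄_m) = 266.1433  ⇒  Cov = 266.1433 / 5 = 53.2287
Σ(R_m − R̄_m)² = 141.2133  ⇒  Var(R_m) = 141.2133 / 5 = 28.2427
β = Cov / Var(R_m) = 53.2287 / 28.2427 = 1.8847
MRP = 8.49% − 4.44% = 4.05%
E(R) = R_f + β × MRP = 4.44% + 1.8847 × 4.05% = 12.07%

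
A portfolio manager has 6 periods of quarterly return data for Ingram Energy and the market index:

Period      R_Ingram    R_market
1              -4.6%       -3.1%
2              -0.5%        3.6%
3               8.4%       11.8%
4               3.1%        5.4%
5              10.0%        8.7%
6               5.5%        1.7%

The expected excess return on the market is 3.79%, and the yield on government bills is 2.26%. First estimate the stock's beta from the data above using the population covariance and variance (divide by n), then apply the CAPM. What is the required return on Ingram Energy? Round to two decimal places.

5.61%

Mean R_i = (-4.6 − 0.5 + 8.4 + 3.1 + 10.0 + 5.5) / 6 = 3.6500%
Mean R_m = (-3.1 + 3.6 + 11.8 + 5.4 + 8.7 + 1.7) / 6 = 4.6833%
Σ(R_i − R̄_i)(R_m − R̄_m) = 122.1050  ⇒  Cov = 122.1050 / 6 = 20.3508
Σ(R_m − R̄_m)² = 137.9483  ⇒  Var(R_m) = 137.9483 / 6 = 22.9914
β = Cov / Var(R_m) = 20.3508 / 22.9914 = 0.8851
E(R) = R_f + β × MRP = 2.26% + 0.8851 × 3.79% = 5.61%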